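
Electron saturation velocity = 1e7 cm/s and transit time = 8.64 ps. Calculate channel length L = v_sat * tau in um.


Step 1: tau in seconds = 8.64 ps * 1e-12 = 8.6400e-12 s
Step 2: L = v_sat * tau = 1e7 * 8.6400e-12 = 8.6400e-05 cm
Step 3: L in um = 8.6400e-05 * 1e4 = 0.864 um

0.864


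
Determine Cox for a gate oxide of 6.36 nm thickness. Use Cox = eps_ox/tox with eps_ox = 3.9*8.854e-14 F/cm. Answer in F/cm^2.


Step 1: eps_ox = 3.9 * 8.854e-14 = 3.45306e-13 F/cm
Step 2: tox in cm = 6.36 nm * 1e-7 = 6.3600e-07 cm
Step 3: Cox = 3.45306e-13 / 6.3600e-07 = 5.43e-07 F/cm^2

5.43e-07


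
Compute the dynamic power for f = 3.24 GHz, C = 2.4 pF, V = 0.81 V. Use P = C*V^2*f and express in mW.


Step 1: V^2 = 0.81^2 = 0.6561 V^2
Step 2: P = C*V^2*f = 2.4e-12 F * 0.6561 * 3.24e9 Hz
Step 3: P = 5.1018336e-03 W
Step 4: P = 5.102 mW

5.102


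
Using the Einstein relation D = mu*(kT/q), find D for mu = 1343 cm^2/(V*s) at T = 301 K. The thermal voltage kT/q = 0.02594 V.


Step 1: D = mu * (kT/q)
Step 2: D = 1343 * 0.02594
Step 3: D = 34.84 cm^2/s

34.84


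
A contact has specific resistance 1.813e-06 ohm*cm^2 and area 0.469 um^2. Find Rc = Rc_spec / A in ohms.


Step 1: Convert area to cm^2: 0.469 um^2 = 4.6900e-09 cm^2
Step 2: Rc = Rc_spec / A = 1.813e-06 / 4.6900e-09
Step 3: Rc = 3.87e+02 ohms

3.87e+02


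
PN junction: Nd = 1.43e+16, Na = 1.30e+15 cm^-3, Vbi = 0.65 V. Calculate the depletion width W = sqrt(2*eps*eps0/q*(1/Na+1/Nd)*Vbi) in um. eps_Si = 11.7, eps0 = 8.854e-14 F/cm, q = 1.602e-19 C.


Step 1: 1/Na + 1/Nd = 1/1.30e+15 + 1/1.43e+16 = 8.39161e-16
Step 2: 2*eps*eps0/q = 2*11.7*8.854e-14/1.602e-19 = 1.293281e+07
Step 3: W^2 = 1.293281e+07 * 8.39161e-16 * 0.65 = 7.05426e-09
Step 4: W = sqrt(7.05426e-09) = 8.399e-05 cm = 0.8399 um

0.8399


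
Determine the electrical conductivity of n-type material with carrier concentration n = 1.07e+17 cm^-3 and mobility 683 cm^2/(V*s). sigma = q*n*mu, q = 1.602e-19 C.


Step 1: sigma = q * n * mu
Step 2: sigma = 1.602e-19 * 1.07e+17 * 683
Step 3: sigma = 1.171e+01 S/cm

1.171e+01


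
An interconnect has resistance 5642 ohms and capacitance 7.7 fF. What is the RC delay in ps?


Step 1: tau = R * C
Step 2: tau = 5642 * 7.7 fF = 5642 * 7.7e-15 F
Step 3: tau = 4.34434e-11 s = 43.4434 ps

43.4434


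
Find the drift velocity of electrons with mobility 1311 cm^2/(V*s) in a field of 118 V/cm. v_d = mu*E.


Step 1: v_d = mu * E
Step 2: v_d = 1311 * 118 = 154698
Step 3: v_d = 1.55e+05 cm/s

1.55e+05


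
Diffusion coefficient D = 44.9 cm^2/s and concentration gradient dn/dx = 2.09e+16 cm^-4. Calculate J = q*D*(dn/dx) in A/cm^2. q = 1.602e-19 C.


Step 1: J = q * D * (dn/dx)
Step 2: J = 1.602e-19 * 44.9 * 2.09e+16
Step 3: J = 1.50e-01 A/cm^2

1.50e-01


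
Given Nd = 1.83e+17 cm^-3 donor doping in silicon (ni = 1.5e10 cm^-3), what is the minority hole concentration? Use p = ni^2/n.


Step 1: Since Nd >> ni, n ≈ Nd = 1.83e+17 cm^-3
Step 2: p = ni^2 / n = (1.5e10)^2 / 1.83e+17
Step 3: p = 2.25e20 / 1.83e+17 = 1.23e+03 cm^-3

1.23e+03


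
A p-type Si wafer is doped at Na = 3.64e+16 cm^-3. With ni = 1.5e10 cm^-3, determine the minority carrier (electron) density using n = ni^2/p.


Step 1: Majority hole concentration p ≈ Na = 3.64e+16 cm^-3
Step 2: n = ni^2 / Na = (1.5e10)^2 / 3.64e+16
Step 3: n = 6.18e+03 cm^-3

6.18e+03


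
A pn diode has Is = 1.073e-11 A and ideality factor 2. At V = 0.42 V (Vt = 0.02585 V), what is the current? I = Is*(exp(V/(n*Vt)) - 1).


Step 1: V/(n*Vt) = 0.42/(2*0.02585) = 8.1238
Step 2: exp(8.1238) = 3.3738e+03
Step 3: I = 1.073e-11 * (3.3738e+03 - 1) = 3.62e-08 A

3.62e-08


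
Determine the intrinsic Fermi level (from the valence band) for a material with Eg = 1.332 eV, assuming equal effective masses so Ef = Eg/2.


Step 1: For an intrinsic semiconductor, the Fermi level sits at midgap.
Step 2: Ef = Eg / 2 = 1.332 / 2 = 0.666 eV

0.666


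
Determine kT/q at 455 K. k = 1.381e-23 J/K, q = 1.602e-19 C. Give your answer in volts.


Step 1: kT = 1.381e-23 * 455 = 6.28355e-21 J
Step 2: Vt = kT/q = 6.28355e-21 / 1.602e-19
Step 3: Vt = 0.03922 V

0.03922


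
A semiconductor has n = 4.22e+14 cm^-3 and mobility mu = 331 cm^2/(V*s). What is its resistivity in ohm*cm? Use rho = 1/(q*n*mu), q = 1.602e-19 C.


Step 1: sigma = q * n * mu = 1.602e-19 * 4.22e+14 * 331 = 2.23771e-02 S/cm
Step 2: rho = 1 / sigma = 1 / 2.23771e-02 = 44.69 ohm*cm

44.69


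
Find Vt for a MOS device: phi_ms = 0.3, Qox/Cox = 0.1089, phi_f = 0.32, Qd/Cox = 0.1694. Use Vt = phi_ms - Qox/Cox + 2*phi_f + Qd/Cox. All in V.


Step 1: Vt = phi_ms - Qox/Cox + 2*phi_f + Qd/Cox
Step 2: Vt = 0.3 - 0.1089 + 2*0.32 + 0.1694
Step 3: Vt = 0.3 - 0.1089 + 0.64 + 0.1694
Step 4: Vt = 1.0005 V

1.0005


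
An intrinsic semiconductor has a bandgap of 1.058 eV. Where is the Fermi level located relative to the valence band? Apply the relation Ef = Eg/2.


Step 1: For an intrinsic semiconductor, the Fermi level sits at midgap.
Step 2: Ef = Eg / 2 = 1.058 / 2 = 0.529 eV

0.529


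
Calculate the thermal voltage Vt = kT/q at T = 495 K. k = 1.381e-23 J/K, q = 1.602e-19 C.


Step 1: kT = 1.381e-23 * 495 = 6.83595e-21 J
Step 2: Vt = kT/q = 6.83595e-21 / 1.602e-19
Step 3: Vt = 0.04267 V

0.04267


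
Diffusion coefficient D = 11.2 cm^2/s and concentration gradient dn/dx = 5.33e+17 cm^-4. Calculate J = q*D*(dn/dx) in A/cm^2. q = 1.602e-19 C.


Step 1: J = q * D * (dn/dx)
Step 2: J = 1.602e-19 * 11.2 * 5.33e+17
Step 3: J = 9.56e-01 A/cm^2

9.56e-01


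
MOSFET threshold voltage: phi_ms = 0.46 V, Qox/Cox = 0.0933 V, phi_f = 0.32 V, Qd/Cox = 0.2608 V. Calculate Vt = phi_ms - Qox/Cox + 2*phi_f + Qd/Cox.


Step 1: Vt = phi_ms - Qox/Cox + 2*phi_f + Qd/Cox
Step 2: Vt = 0.46 - 0.0933 + 2*0.32 + 0.2608
Step 3: Vt = 0.46 - 0.0933 + 0.64 + 0.2608
Step 4: Vt = 1.2675 V

1.2675


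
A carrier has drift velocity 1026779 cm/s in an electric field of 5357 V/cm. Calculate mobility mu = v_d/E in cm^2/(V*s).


Step 1: mu = v_d / E
Step 2: mu = 1026779 / 5357
Step 3: mu = 191.67 cm^2/(V*s)

191.67


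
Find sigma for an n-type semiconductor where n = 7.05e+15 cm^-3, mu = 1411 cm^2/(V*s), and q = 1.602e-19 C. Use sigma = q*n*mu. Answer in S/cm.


Step 1: sigma = q * n * mu
Step 2: sigma = 1.602e-19 * 7.05e+15 * 1411
Step 3: sigma = 1.594e+00 S/cm

1.594e+00


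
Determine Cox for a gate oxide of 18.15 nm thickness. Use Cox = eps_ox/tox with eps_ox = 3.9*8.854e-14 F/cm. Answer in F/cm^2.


Step 1: eps_ox = 3.9 * 8.854e-14 = 3.45306e-13 F/cm
Step 2: tox in cm = 18.15 nm * 1e-7 = 1.8150e-06 cm
Step 3: Cox = 3.45306e-13 / 1.8150e-06 = 1.90e-07 F/cm^2

1.90e-07


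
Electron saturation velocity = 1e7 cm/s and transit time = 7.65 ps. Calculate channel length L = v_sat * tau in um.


Step 1: tau in seconds = 7.65 ps * 1e-12 = 7.6500e-12 s
Step 2: L = v_sat * tau = 1e7 * 7.6500e-12 = 7.6500e-05 cm
Step 3: L in um = 7.6500e-05 * 1e4 = 0.765 um

0.765


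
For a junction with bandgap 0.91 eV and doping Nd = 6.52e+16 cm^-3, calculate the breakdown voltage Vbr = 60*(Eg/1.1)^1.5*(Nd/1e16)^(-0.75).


Step 1: Eg/1.1 = 0.91/1.1 = 0.827273
Step 2: (Eg/1.1)^1.5 = 0.827273^1.5 = 0.752442
Step 3: (Nd/1e16)^(-0.75) = (6.52)^(-0.75) = 0.245084
Step 4: Vbr = 60 * 0.752442 * 0.245084 = 11.1 V

11.1


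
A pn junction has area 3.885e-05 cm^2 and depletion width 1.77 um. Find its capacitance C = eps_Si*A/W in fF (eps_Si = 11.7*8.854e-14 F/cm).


Step 1: eps_Si = 11.7 * 8.854e-14 = 1.035918e-12 F/cm
Step 2: W in cm = 1.77 * 1e-4 = 1.77e-04 cm
Step 3: C = 1.035918e-12 * 3.885e-05 / 1.77e-04 = 2.273752e-13 F
Step 4: C = 227.38 fF

227.38


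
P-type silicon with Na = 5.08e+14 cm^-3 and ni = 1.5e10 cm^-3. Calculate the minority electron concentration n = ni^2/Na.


Step 1: Majority hole concentration p ≈ Na = 5.08e+14 cm^-3
Step 2: n = ni^2 / Na = (1.5e10)^2 / 5.08e+14
Step 3: n = 4.43e+05 cm^-3

4.43e+05


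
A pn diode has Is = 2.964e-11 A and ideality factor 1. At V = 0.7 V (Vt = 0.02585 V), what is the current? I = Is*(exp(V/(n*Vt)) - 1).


Step 1: V/(n*Vt) = 0.7/(1*0.02585) = 27.0793
Step 2: exp(27.0793) = 5.7596e+11
Step 3: I = 2.964e-11 * (5.7596e+11 - 1) = 1.71e+01 A

1.71e+01


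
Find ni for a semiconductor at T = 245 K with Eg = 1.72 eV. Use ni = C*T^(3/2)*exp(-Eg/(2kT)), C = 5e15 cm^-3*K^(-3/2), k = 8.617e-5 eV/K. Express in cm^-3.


Step 1: Compute kT = 8.617e-5 * 245 = 0.02111165 eV
Step 2: Exponent = -Eg/(2kT) = -1.72/(2*0.02111165) = -40.73580
Step 3: T^(3/2) = 245^1.5 = 3834.86
Step 4: ni = 5e15 * 3834.86 * exp(-40.73580) = 3.90e+01 cm^-3

3.90e+01


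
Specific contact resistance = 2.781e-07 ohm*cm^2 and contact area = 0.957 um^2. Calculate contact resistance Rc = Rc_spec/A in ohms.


Step 1: Convert area to cm^2: 0.957 um^2 = 9.5700e-09 cm^2
Step 2: Rc = Rc_spec / A = 2.781e-07 / 9.5700e-09
Step 3: Rc = 2.91e+01 ohms

2.91e+01


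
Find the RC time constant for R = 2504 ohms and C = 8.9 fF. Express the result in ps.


Step 1: tau = R * C
Step 2: tau = 2504 * 8.9 fF = 2504 * 8.9e-15 F
Step 3: tau = 2.22856e-11 s = 22.2856 ps

22.2856


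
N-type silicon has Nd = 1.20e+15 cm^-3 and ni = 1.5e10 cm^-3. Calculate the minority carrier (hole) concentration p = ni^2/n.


Step 1: Since Nd >> ni, n ≈ Nd = 1.20e+15 cm^-3
Step 2: p = ni^2 / n = (1.5e10)^2 / 1.20e+15
Step 3: p = 2.25e20 / 1.20e+15 = 1.88e+05 cm^-3

1.88e+05


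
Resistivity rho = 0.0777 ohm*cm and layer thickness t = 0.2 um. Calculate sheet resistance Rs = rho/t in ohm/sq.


Step 1: Convert thickness to cm: t = 0.2 um = 2.0000e-05 cm
Step 2: Rs = rho / t = 0.0777 / 2.0000e-05
Step 3: Rs = 3885.0 ohm/sq

3885.0


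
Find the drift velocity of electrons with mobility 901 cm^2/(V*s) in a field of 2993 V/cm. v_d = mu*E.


Step 1: v_d = mu * E
Step 2: v_d = 901 * 2993 = 2696693
Step 3: v_d = 2.70e+06 cm/s

2.70e+06


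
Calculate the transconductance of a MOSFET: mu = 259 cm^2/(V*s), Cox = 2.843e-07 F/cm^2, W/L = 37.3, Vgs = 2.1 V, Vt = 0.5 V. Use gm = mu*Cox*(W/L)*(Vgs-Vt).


Step 1: Vov = Vgs - Vt = 2.1 - 0.5 = 1.6 V
Step 2: gm = mu * Cox * (W/L) * Vov
Step 3: gm = 259 * 2.843e-07 * 37.3 * 1.6 = 4.39e-03 S

4.39e-03


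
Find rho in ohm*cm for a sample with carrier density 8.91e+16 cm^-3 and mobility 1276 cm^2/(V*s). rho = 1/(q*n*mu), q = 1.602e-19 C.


Step 1: sigma = q * n * mu = 1.602e-19 * 8.91e+16 * 1276 = 1.82134e+01 S/cm
Step 2: rho = 1 / sigma = 1 / 1.82134e+01 = 0.0549 ohm*cm

0.0549


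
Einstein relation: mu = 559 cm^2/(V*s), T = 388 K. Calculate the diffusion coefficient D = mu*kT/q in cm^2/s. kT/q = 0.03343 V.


Step 1: D = mu * (kT/q)
Step 2: D = 559 * 0.03343
Step 3: D = 18.69 cm^2/s

18.69


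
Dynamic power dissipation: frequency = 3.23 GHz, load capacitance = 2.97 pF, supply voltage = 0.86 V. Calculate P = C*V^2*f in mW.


Step 1: V^2 = 0.86^2 = 0.7396 V^2
Step 2: P = C*V^2*f = 2.97e-12 F * 0.7396 * 3.23e9 Hz
Step 3: P = 7.09505676e-03 W
Step 4: P = 7.095 mW

7.095


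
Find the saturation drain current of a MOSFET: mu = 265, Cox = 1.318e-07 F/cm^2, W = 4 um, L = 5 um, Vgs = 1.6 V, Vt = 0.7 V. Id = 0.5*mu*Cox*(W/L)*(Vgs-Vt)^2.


Step 1: Overdrive voltage Vov = Vgs - Vt = 1.6 - 0.7 = 0.9 V
Step 2: W/L = 4/5 = 0.8
Step 3: Id = 0.5 * 265 * 1.318e-07 * 0.8 * 0.9^2
Step 4: Id = 1.13e-05 A

1.13e-05


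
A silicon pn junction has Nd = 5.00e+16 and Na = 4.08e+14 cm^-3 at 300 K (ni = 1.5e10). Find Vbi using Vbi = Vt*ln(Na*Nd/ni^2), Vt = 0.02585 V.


Step 1: Compute Na*Nd/ni^2 = 4.08e+14 * 5.00e+16 / (1.5e10)^2 = 9.0667e+10
Step 2: ln(9.0667e+10) = 25.2305
Step 3: Vbi = 0.02585 * 25.2305 = 0.652 V

0.652


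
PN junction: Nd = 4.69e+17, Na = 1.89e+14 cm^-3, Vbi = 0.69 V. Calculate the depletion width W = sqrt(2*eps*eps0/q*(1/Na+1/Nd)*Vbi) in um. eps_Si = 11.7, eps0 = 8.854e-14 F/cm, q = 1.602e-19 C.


Step 1: 1/Na + 1/Nd = 1/1.89e+14 + 1/4.69e+17 = 5.29314e-15
Step 2: 2*eps*eps0/q = 2*11.7*8.854e-14/1.602e-19 = 1.293281e+07
Step 3: W^2 = 1.293281e+07 * 5.29314e-15 * 0.69 = 4.72341e-08
Step 4: W = sqrt(4.72341e-08) = 2.173e-04 cm = 2.173 um

2.173


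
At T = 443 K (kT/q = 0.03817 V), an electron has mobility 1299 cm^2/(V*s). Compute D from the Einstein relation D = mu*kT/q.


Step 1: D = mu * (kT/q)
Step 2: D = 1299 * 0.03817
Step 3: D = 49.58 cm^2/s

49.58


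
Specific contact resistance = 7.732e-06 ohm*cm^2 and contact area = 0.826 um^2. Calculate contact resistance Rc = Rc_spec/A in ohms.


Step 1: Convert area to cm^2: 0.826 um^2 = 8.2600e-09 cm^2
Step 2: Rc = Rc_spec / A = 7.732e-06 / 8.2600e-09
Step 3: Rc = 9.36e+02 ohms

9.36e+02


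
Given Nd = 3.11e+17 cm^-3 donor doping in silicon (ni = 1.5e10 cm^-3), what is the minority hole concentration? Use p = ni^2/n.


Step 1: Since Nd >> ni, n ≈ Nd = 3.11e+17 cm^-3
Step 2: p = ni^2 / n = (1.5e10)^2 / 3.11e+17
Step 3: p = 2.25e20 / 3.11e+17 = 7.23e+02 cm^-3

7.23e+02


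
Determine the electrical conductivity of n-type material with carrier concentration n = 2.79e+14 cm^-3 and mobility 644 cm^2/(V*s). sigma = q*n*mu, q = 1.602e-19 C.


Step 1: sigma = q * n * mu
Step 2: sigma = 1.602e-19 * 2.79e+14 * 644
Step 3: sigma = 2.878e-02 S/cm

2.878e-02


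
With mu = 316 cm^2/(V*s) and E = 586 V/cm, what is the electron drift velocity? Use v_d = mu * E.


Step 1: v_d = mu * E
Step 2: v_d = 316 * 586 = 185176
Step 3: v_d = 1.85e+05 cm/s

1.85e+05


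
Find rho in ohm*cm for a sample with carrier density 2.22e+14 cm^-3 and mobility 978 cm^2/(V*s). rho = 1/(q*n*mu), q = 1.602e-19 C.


Step 1: sigma = q * n * mu = 1.602e-19 * 2.22e+14 * 978 = 3.47820e-02 S/cm
Step 2: rho = 1 / sigma = 1 / 3.47820e-02 = 28.75 ohm*cm

28.75


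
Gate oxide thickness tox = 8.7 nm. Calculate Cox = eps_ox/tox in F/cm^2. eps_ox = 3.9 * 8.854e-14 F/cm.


Step 1: eps_ox = 3.9 * 8.854e-14 = 3.45306e-13 F/cm
Step 2: tox in cm = 8.7 nm * 1e-7 = 8.7000e-07 cm
Step 3: Cox = 3.45306e-13 / 8.7000e-07 = 3.97e-07 F/cm^2

3.97e-07


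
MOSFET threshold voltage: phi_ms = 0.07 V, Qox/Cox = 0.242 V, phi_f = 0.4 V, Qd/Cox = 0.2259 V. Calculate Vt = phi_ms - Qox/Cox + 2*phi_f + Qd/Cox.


Step 1: Vt = phi_ms - Qox/Cox + 2*phi_f + Qd/Cox
Step 2: Vt = 0.07 - 0.242 + 2*0.4 + 0.2259
Step 3: Vt = 0.07 - 0.242 + 0.8 + 0.2259
Step 4: Vt = 0.8539 V

0.8539


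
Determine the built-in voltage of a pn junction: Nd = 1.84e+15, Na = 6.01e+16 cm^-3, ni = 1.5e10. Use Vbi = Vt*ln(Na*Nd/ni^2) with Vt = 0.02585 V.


Step 1: Compute Na*Nd/ni^2 = 6.01e+16 * 1.84e+15 / (1.5e10)^2 = 4.9148e+11
Step 2: ln(4.9148e+11) = 26.9207
Step 3: Vbi = 0.02585 * 26.9207 = 0.696 V

0.696


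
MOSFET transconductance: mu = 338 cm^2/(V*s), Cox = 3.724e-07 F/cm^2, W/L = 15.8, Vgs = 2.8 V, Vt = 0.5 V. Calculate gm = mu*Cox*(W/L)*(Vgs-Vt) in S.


Step 1: Vov = Vgs - Vt = 2.8 - 0.5 = 2.3 V
Step 2: gm = mu * Cox * (W/L) * Vov
Step 3: gm = 338 * 3.724e-07 * 15.8 * 2.3 = 4.57e-03 S

4.57e-03


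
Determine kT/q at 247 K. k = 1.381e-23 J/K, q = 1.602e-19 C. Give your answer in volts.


Step 1: kT = 1.381e-23 * 247 = 3.41107e-21 J
Step 2: Vt = kT/q = 3.41107e-21 / 1.602e-19
Step 3: Vt = 0.02129 V

0.02129


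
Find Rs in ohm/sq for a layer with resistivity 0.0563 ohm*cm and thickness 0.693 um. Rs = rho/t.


Step 1: Convert thickness to cm: t = 0.693 um = 6.9300e-05 cm
Step 2: Rs = rho / t = 0.0563 / 6.9300e-05
Step 3: Rs = 812.4 ohm/sq

812.4


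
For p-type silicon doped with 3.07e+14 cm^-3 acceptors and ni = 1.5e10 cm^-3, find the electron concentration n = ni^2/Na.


Step 1: Majority hole concentration p ≈ Na = 3.07e+14 cm^-3
Step 2: n = ni^2 / Na = (1.5e10)^2 / 3.07e+14
Step 3: n = 7.33e+05 cm^-3

7.33e+05


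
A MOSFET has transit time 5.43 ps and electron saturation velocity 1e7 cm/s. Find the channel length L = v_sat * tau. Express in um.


Step 1: tau in seconds = 5.43 ps * 1e-12 = 5.4300e-12 s
Step 2: L = v_sat * tau = 1e7 * 5.4300e-12 = 5.4300e-05 cm
Step 3: L in um = 5.4300e-05 * 1e4 = 0.543 um

0.543


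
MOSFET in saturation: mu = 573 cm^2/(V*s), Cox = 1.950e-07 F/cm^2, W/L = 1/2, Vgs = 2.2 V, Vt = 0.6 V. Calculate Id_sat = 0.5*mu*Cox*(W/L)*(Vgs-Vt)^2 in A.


Step 1: Overdrive voltage Vov = Vgs - Vt = 2.2 - 0.6 = 1.6 V
Step 2: W/L = 1/2 = 0.5
Step 3: Id = 0.5 * 573 * 1.950e-07 * 0.5 * 1.6^2
Step 4: Id = 7.15e-05 A

7.15e-05


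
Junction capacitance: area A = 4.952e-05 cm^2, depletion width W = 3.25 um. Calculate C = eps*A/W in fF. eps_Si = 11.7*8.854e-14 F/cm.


Step 1: eps_Si = 11.7 * 8.854e-14 = 1.035918e-12 F/cm
Step 2: W in cm = 3.25 * 1e-4 = 3.25e-04 cm
Step 3: C = 1.035918e-12 * 4.952e-05 / 3.25e-04 = 1.578420e-13 F
Step 4: C = 157.84 fF

157.84


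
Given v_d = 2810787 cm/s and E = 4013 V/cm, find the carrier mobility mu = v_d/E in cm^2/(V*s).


Step 1: mu = v_d / E
Step 2: mu = 2810787 / 4013
Step 3: mu = 700.42 cm^2/(V*s)

700.42


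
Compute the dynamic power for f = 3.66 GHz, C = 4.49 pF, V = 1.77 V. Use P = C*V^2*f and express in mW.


Step 1: V^2 = 1.77^2 = 3.1329 V^2
Step 2: P = C*V^2*f = 4.49e-12 F * 3.1329 * 3.66e9 Hz
Step 3: P = 5.148419886e-02 W
Step 4: P = 51.484 mW

51.484


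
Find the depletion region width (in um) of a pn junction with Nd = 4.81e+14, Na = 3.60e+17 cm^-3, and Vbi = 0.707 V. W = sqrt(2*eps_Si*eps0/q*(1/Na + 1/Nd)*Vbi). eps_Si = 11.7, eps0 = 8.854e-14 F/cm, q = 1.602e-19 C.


Step 1: 1/Na + 1/Nd = 1/3.60e+17 + 1/4.81e+14 = 2.08178e-15
Step 2: 2*eps*eps0/q = 2*11.7*8.854e-14/1.602e-19 = 1.293281e+07
Step 3: W^2 = 1.293281e+07 * 2.08178e-15 * 0.707 = 1.90347e-08
Step 4: W = sqrt(1.90347e-08) = 1.380e-04 cm = 1.38 um

1.38


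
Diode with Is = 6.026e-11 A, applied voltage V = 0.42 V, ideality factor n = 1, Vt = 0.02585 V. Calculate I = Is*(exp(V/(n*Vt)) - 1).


Step 1: V/(n*Vt) = 0.42/(1*0.02585) = 16.2476
Step 2: exp(16.2476) = 1.1383e+07
Step 3: I = 6.026e-11 * (1.1383e+07 - 1) = 6.86e-04 A

6.86e-04


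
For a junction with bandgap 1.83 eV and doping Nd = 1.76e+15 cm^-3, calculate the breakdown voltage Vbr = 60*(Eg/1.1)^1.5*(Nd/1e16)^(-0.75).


Step 1: Eg/1.1 = 1.83/1.1 = 1.663636
Step 2: (Eg/1.1)^1.5 = 1.663636^1.5 = 2.145791
Step 3: (Nd/1e16)^(-0.75) = (0.176)^(-0.75) = 3.680150
Step 4: Vbr = 60 * 2.145791 * 3.680150 = 473.8 V

473.8


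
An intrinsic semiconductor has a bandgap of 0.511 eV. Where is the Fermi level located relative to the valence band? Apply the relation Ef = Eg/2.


Step 1: For an intrinsic semiconductor, the Fermi level sits at midgap.
Step 2: Ef = Eg / 2 = 0.511 / 2 = 0.2555 eV

0.2555


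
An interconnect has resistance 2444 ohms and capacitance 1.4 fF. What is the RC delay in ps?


Step 1: tau = R * C
Step 2: tau = 2444 * 1.4 fF = 2444 * 1.4e-15 F
Step 3: tau = 3.4216e-12 s = 3.4216 ps

3.4216


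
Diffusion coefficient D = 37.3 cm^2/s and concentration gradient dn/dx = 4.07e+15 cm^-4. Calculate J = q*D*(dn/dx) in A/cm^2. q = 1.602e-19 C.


Step 1: J = q * D * (dn/dx)
Step 2: J = 1.602e-19 * 37.3 * 4.07e+15
Step 3: J = 2.43e-02 A/cm^2

2.43e-02


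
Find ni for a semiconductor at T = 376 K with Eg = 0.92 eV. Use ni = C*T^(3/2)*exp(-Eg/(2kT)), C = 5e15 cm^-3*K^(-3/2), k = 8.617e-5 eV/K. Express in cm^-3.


Step 1: Compute kT = 8.617e-5 * 376 = 0.03239992 eV
Step 2: Exponent = -Eg/(2kT) = -0.92/(2*0.03239992) = -14.19757
Step 3: T^(3/2) = 376^1.5 = 7290.91
Step 4: ni = 5e15 * 7290.91 * exp(-14.19757) = 2.49e+13 cm^-3

2.49e+13


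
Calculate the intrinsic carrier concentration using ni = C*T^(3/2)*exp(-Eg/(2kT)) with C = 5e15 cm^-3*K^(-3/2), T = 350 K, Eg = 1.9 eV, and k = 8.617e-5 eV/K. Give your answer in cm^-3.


Step 1: Compute kT = 8.617e-5 * 350 = 0.0301595 eV
Step 2: Exponent = -Eg/(2kT) = -1.9/(2*0.0301595) = -31.49920
Step 3: T^(3/2) = 350^1.5 = 6547.90
Step 4: ni = 5e15 * 6547.90 * exp(-31.49920) = 6.84e+05 cm^-3

6.84e+05


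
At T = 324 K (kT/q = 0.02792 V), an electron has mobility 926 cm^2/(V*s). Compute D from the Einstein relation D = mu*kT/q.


Step 1: D = mu * (kT/q)
Step 2: D = 926 * 0.02792
Step 3: D = 25.85 cm^2/s

25.85


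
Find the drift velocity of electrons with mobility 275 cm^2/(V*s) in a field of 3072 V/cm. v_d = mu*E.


Step 1: v_d = mu * E
Step 2: v_d = 275 * 3072 = 844800
Step 3: v_d = 8.45e+05 cm/s

8.45e+05


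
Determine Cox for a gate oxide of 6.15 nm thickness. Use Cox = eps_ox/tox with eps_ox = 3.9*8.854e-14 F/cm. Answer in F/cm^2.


Step 1: eps_ox = 3.9 * 8.854e-14 = 3.45306e-13 F/cm
Step 2: tox in cm = 6.15 nm * 1e-7 = 6.1500e-07 cm
Step 3: Cox = 3.45306e-13 / 6.1500e-07 = 5.61e-07 F/cm^2

5.61e-07


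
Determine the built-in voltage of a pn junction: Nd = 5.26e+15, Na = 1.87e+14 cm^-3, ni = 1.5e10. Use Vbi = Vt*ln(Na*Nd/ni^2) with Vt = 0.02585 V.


Step 1: Compute Na*Nd/ni^2 = 1.87e+14 * 5.26e+15 / (1.5e10)^2 = 4.3716e+09
Step 2: ln(4.3716e+09) = 22.1984
Step 3: Vbi = 0.02585 * 22.1984 = 0.574 V

0.574


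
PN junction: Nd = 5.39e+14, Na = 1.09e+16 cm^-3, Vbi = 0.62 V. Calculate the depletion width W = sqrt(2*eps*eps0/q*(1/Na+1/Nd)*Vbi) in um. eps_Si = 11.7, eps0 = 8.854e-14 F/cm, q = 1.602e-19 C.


Step 1: 1/Na + 1/Nd = 1/1.09e+16 + 1/5.39e+14 = 1.94703e-15
Step 2: 2*eps*eps0/q = 2*11.7*8.854e-14/1.602e-19 = 1.293281e+07
Step 3: W^2 = 1.293281e+07 * 1.94703e-15 * 0.62 = 1.56120e-08
Step 4: W = sqrt(1.56120e-08) = 1.249e-04 cm = 1.249 um

1.249


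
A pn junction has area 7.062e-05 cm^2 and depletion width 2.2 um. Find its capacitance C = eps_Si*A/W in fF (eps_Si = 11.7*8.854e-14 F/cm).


Step 1: eps_Si = 11.7 * 8.854e-14 = 1.035918e-12 F/cm
Step 2: W in cm = 2.2 * 1e-4 = 2.20e-04 cm
Step 3: C = 1.035918e-12 * 7.062e-05 / 2.20e-04 = 3.325297e-13 F
Step 4: C = 332.53 fF

332.53


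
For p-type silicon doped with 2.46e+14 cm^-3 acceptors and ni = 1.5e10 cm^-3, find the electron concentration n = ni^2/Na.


Step 1: Majority hole concentration p ≈ Na = 2.46e+14 cm^-3
Step 2: n = ni^2 / Na = (1.5e10)^2 / 2.46e+14
Step 3: n = 9.15e+05 cm^-3

9.15e+05


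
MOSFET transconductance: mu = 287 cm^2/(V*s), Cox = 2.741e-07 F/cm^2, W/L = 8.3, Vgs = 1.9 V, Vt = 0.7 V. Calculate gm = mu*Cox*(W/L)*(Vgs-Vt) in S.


Step 1: Vov = Vgs - Vt = 1.9 - 0.7 = 1.2 V
Step 2: gm = mu * Cox * (W/L) * Vov
Step 3: gm = 287 * 2.741e-07 * 8.3 * 1.2 = 7.84e-04 S

7.84e-04


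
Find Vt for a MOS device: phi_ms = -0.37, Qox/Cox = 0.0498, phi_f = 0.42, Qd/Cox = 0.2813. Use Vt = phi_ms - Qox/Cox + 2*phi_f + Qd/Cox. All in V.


Step 1: Vt = phi_ms - Qox/Cox + 2*phi_f + Qd/Cox
Step 2: Vt = -0.37 - 0.0498 + 2*0.42 + 0.2813
Step 3: Vt = -0.37 - 0.0498 + 0.84 + 0.2813
Step 4: Vt = 0.7015 V

0.7015


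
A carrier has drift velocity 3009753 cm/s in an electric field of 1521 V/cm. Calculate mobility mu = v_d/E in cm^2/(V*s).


Step 1: mu = v_d / E
Step 2: mu = 3009753 / 1521
Step 3: mu = 1978.8 cm^2/(V*s)

1978.8


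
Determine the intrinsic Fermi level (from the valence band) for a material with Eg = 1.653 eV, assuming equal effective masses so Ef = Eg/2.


Step 1: For an intrinsic semiconductor, the Fermi level sits at midgap.
Step 2: Ef = Eg / 2 = 1.653 / 2 = 0.8265 eV

0.8265


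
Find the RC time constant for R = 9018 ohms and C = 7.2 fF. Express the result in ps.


Step 1: tau = R * C
Step 2: tau = 9018 * 7.2 fF = 9018 * 7.2e-15 F
Step 3: tau = 6.49296e-11 s = 64.9296 ps

64.9296


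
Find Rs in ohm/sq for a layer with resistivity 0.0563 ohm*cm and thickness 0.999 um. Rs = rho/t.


Step 1: Convert thickness to cm: t = 0.999 um = 9.9900e-05 cm
Step 2: Rs = rho / t = 0.0563 / 9.9900e-05
Step 3: Rs = 563.6 ohm/sq

563.6


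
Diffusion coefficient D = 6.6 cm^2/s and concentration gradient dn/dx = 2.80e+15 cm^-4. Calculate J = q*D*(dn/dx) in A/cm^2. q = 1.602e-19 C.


Step 1: J = q * D * (dn/dx)
Step 2: J = 1.602e-19 * 6.6 * 2.80e+15
Step 3: J = 2.96e-03 A/cm^2

2.96e-03


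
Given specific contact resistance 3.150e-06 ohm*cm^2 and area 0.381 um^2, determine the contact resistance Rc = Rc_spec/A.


Step 1: Convert area to cm^2: 0.381 um^2 = 3.8100e-09 cm^2
Step 2: Rc = Rc_spec / A = 3.150e-06 / 3.8100e-09
Step 3: Rc = 8.27e+02 ohms

8.27e+02


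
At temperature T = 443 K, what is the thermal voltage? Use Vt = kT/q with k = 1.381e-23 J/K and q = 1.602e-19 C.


Step 1: kT = 1.381e-23 * 443 = 6.11783e-21 J
Step 2: Vt = kT/q = 6.11783e-21 / 1.602e-19
Step 3: Vt = 0.03819 V

0.03819


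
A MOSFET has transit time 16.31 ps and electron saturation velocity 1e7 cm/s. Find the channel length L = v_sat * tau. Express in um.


Step 1: tau in seconds = 16.31 ps * 1e-12 = 1.6310e-11 s
Step 2: L = v_sat * tau = 1e7 * 1.6310e-11 = 1.6310e-04 cm
Step 3: L in um = 1.6310e-04 * 1e4 = 1.631 um

1.631


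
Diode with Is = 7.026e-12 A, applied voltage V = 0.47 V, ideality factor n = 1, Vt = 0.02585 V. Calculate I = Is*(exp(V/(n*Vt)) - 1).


Step 1: V/(n*Vt) = 0.47/(1*0.02585) = 18.1818
Step 2: exp(18.1818) = 7.8751e+07
Step 3: I = 7.026e-12 * (7.8751e+07 - 1) = 5.53e-04 A

5.53e-04


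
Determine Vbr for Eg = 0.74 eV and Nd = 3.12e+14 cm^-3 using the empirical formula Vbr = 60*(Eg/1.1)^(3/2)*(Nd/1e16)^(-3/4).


Step 1: Eg/1.1 = 0.74/1.1 = 0.672727
Step 2: (Eg/1.1)^1.5 = 0.672727^1.5 = 0.551770
Step 3: (Nd/1e16)^(-0.75) = (0.0312)^(-0.75) = 13.470510
Step 4: Vbr = 60 * 0.551770 * 13.470510 = 446.0 V

446.0


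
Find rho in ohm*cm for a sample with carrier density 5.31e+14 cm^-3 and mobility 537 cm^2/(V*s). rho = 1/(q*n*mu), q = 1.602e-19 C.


Step 1: sigma = q * n * mu = 1.602e-19 * 5.31e+14 * 537 = 4.56805e-02 S/cm
Step 2: rho = 1 / sigma = 1 / 4.56805e-02 = 21.89 ohm*cm

21.89


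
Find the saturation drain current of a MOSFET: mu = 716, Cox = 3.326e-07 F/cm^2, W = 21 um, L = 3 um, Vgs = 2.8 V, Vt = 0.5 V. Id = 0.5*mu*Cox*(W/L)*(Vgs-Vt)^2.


Step 1: Overdrive voltage Vov = Vgs - Vt = 2.8 - 0.5 = 2.3 V
Step 2: W/L = 21/3 = 7
Step 3: Id = 0.5 * 716 * 3.326e-07 * 7 * 2.3^2
Step 4: Id = 4.41e-03 A

4.41e-03


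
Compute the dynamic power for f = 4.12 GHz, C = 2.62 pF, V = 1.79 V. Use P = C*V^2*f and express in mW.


Step 1: V^2 = 1.79^2 = 3.2041 V^2
Step 2: P = C*V^2*f = 2.62e-12 F * 3.2041 * 4.12e9 Hz
Step 3: P = 3.458633704e-02 W
Step 4: P = 34.586 mW

34.586


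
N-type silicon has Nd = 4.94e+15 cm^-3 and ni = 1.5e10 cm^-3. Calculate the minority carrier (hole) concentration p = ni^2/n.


Step 1: Since Nd >> ni, n ≈ Nd = 4.94e+15 cm^-3
Step 2: p = ni^2 / n = (1.5e10)^2 / 4.94e+15
Step 3: p = 2.25e20 / 4.94e+15 = 4.55e+04 cm^-3

4.55e+04


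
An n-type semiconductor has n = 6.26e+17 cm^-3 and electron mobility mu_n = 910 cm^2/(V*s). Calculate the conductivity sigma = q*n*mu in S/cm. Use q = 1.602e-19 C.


Step 1: sigma = q * n * mu
Step 2: sigma = 1.602e-19 * 6.26e+17 * 910
Step 3: sigma = 9.126e+01 S/cm

9.126e+01


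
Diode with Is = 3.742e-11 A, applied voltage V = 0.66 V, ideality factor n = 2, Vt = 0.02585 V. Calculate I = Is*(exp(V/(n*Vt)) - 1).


Step 1: V/(n*Vt) = 0.66/(2*0.02585) = 12.7660
Step 2: exp(12.7660) = 3.5011e+05
Step 3: I = 3.742e-11 * (3.5011e+05 - 1) = 1.31e-05 A

1.31e-05


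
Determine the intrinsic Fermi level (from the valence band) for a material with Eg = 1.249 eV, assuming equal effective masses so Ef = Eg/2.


Step 1: For an intrinsic semiconductor, the Fermi level sits at midgap.
Step 2: Ef = Eg / 2 = 1.249 / 2 = 0.6245 eV

0.6245


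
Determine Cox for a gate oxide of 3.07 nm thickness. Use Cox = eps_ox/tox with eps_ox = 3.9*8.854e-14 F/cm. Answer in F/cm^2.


Step 1: eps_ox = 3.9 * 8.854e-14 = 3.45306e-13 F/cm
Step 2: tox in cm = 3.07 nm * 1e-7 = 3.0700e-07 cm
Step 3: Cox = 3.45306e-13 / 3.0700e-07 = 1.12e-06 F/cm^2

1.12e-06


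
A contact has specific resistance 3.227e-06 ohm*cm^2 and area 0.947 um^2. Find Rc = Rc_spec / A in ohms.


Step 1: Convert area to cm^2: 0.947 um^2 = 9.4700e-09 cm^2
Step 2: Rc = Rc_spec / A = 3.227e-06 / 9.4700e-09
Step 3: Rc = 3.41e+02 ohms

3.41e+02


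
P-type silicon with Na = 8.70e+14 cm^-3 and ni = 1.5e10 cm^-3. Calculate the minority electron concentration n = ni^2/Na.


Step 1: Majority hole concentration p ≈ Na = 8.70e+14 cm^-3
Step 2: n = ni^2 / Na = (1.5e10)^2 / 8.70e+14
Step 3: n = 2.59e+05 cm^-3

2.59e+05


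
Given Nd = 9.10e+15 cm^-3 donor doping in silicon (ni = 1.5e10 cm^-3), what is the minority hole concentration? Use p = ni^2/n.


Step 1: Since Nd >> ni, n ≈ Nd = 9.10e+15 cm^-3
Step 2: p = ni^2 / n = (1.5e10)^2 / 9.10e+15
Step 3: p = 2.25e20 / 9.10e+15 = 2.47e+04 cm^-3

2.47e+04


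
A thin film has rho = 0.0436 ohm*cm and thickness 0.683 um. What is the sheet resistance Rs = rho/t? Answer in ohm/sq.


Step 1: Convert thickness to cm: t = 0.683 um = 6.8300e-05 cm
Step 2: Rs = rho / t = 0.0436 / 6.8300e-05
Step 3: Rs = 638.4 ohm/sq

638.4


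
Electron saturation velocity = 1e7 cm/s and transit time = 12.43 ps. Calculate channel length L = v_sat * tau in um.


Step 1: tau in seconds = 12.43 ps * 1e-12 = 1.2430e-11 s
Step 2: L = v_sat * tau = 1e7 * 1.2430e-11 = 1.2430e-04 cm
Step 3: L in um = 1.2430e-04 * 1e4 = 1.243 um

1.243


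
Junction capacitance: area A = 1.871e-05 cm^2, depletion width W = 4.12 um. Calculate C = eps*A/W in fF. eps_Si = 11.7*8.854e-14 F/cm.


Step 1: eps_Si = 11.7 * 8.854e-14 = 1.035918e-12 F/cm
Step 2: W in cm = 4.12 * 1e-4 = 4.12e-04 cm
Step 3: C = 1.035918e-12 * 1.871e-05 / 4.12e-04 = 4.704375e-14 F
Step 4: C = 47.04 fF

47.04


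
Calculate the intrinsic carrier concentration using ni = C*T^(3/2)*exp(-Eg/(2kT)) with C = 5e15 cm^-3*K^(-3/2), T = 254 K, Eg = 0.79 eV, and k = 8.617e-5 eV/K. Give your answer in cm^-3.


Step 1: Compute kT = 8.617e-5 * 254 = 0.02188718 eV
Step 2: Exponent = -Eg/(2kT) = -0.79/(2*0.02188718) = -18.04709
Step 3: T^(3/2) = 254^1.5 = 4048.09
Step 4: ni = 5e15 * 4048.09 * exp(-18.04709) = 2.94e+11 cm^-3

2.94e+11


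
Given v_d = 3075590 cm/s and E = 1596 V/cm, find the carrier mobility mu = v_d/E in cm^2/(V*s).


Step 1: mu = v_d / E
Step 2: mu = 3075590 / 1596
Step 3: mu = 1927.06 cm^2/(V*s)

1927.06


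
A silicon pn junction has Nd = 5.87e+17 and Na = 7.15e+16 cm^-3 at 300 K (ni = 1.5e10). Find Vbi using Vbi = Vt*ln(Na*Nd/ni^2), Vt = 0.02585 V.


Step 1: Compute Na*Nd/ni^2 = 7.15e+16 * 5.87e+17 / (1.5e10)^2 = 1.8654e+14
Step 2: ln(1.8654e+14) = 32.8597
Step 3: Vbi = 0.02585 * 32.8597 = 0.849 V

0.849


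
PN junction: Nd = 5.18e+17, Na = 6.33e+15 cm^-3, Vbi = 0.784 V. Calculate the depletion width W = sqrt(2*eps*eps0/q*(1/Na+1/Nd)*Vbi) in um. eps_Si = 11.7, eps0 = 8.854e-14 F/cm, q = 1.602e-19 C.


Step 1: 1/Na + 1/Nd = 1/6.33e+15 + 1/5.18e+17 = 1.59908e-16
Step 2: 2*eps*eps0/q = 2*11.7*8.854e-14/1.602e-19 = 1.293281e+07
Step 3: W^2 = 1.293281e+07 * 1.59908e-16 * 0.784 = 1.62136e-09
Step 4: W = sqrt(1.62136e-09) = 4.027e-05 cm = 0.4027 um

0.4027


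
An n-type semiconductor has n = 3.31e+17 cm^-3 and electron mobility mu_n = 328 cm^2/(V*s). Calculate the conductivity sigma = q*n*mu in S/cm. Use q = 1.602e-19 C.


Step 1: sigma = q * n * mu
Step 2: sigma = 1.602e-19 * 3.31e+17 * 328
Step 3: sigma = 1.739e+01 S/cm

1.739e+01


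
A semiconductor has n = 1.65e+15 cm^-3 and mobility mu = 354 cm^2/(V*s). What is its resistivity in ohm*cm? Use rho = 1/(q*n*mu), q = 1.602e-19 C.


Step 1: sigma = q * n * mu = 1.602e-19 * 1.65e+15 * 354 = 9.35728e-02 S/cm
Step 2: rho = 1 / sigma = 1 / 9.35728e-02 = 10.69 ohm*cm

10.69


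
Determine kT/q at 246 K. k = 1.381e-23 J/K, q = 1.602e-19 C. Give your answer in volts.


Step 1: kT = 1.381e-23 * 246 = 3.39726e-21 J
Step 2: Vt = kT/q = 3.39726e-21 / 1.602e-19
Step 3: Vt = 0.02121 V

0.02121


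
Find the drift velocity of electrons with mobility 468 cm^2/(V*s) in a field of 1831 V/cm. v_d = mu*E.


Step 1: v_d = mu * E
Step 2: v_d = 468 * 1831 = 856908
Step 3: v_d = 8.57e+05 cm/s

8.57e+05


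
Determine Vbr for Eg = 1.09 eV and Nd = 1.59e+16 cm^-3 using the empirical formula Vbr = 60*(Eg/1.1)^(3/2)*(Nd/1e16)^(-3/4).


Step 1: Eg/1.1 = 1.09/1.1 = 0.990909
Step 2: (Eg/1.1)^1.5 = 0.990909^1.5 = 0.986395
Step 3: (Nd/1e16)^(-0.75) = (1.59)^(-0.75) = 0.706240
Step 4: Vbr = 60 * 0.986395 * 0.706240 = 41.8 V

41.8


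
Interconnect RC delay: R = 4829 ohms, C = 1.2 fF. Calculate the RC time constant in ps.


Step 1: tau = R * C
Step 2: tau = 4829 * 1.2 fF = 4829 * 1.2e-15 F
Step 3: tau = 5.7948e-12 s = 5.7948 ps

5.7948


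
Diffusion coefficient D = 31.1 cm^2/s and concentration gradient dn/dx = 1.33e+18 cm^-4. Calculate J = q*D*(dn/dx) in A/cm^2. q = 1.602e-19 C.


Step 1: J = q * D * (dn/dx)
Step 2: J = 1.602e-19 * 31.1 * 1.33e+18
Step 3: J = 6.63e+00 A/cm^2

6.63e+00


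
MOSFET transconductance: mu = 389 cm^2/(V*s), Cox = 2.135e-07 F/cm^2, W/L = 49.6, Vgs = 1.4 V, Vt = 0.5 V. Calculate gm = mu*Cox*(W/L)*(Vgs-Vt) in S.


Step 1: Vov = Vgs - Vt = 1.4 - 0.5 = 0.9 V
Step 2: gm = mu * Cox * (W/L) * Vov
Step 3: gm = 389 * 2.135e-07 * 49.6 * 0.9 = 3.71e-03 S

3.71e-03


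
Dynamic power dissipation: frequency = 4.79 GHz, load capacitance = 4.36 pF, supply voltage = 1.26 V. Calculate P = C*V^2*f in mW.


Step 1: V^2 = 1.26^2 = 1.5876 V^2
Step 2: P = C*V^2*f = 4.36e-12 F * 1.5876 * 4.79e9 Hz
Step 3: P = 3.315607344e-02 W
Step 4: P = 33.156 mW

33.156


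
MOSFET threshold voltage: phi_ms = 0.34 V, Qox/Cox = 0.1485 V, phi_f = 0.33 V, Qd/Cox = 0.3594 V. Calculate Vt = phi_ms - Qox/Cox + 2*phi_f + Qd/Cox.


Step 1: Vt = phi_ms - Qox/Cox + 2*phi_f + Qd/Cox
Step 2: Vt = 0.34 - 0.1485 + 2*0.33 + 0.3594
Step 3: Vt = 0.34 - 0.1485 + 0.66 + 0.3594
Step 4: Vt = 1.2109 V

1.2109


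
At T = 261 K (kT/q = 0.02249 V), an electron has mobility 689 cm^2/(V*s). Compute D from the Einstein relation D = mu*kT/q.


Step 1: D = mu * (kT/q)
Step 2: D = 689 * 0.02249
Step 3: D = 15.5 cm^2/s

15.5


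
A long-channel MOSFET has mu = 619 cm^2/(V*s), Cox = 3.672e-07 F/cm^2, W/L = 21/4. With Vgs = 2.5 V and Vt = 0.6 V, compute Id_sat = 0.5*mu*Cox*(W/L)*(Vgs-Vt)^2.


Step 1: Overdrive voltage Vov = Vgs - Vt = 2.5 - 0.6 = 1.9 V
Step 2: W/L = 21/4 = 5.25
Step 3: Id = 0.5 * 619 * 3.672e-07 * 5.25 * 1.9^2
Step 4: Id = 2.15e-03 A

2.15e-03


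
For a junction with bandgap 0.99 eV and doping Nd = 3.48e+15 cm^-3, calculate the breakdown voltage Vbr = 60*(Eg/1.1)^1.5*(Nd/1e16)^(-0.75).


Step 1: Eg/1.1 = 0.99/1.1 = 0.900000
Step 2: (Eg/1.1)^1.5 = 0.900000^1.5 = 0.853815
Step 3: (Nd/1e16)^(-0.75) = (0.348)^(-0.75) = 2.207067
Step 4: Vbr = 60 * 0.853815 * 2.207067 = 113.1 V

113.1


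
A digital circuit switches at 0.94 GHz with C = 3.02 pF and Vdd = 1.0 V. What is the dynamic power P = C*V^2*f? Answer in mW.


Step 1: V^2 = 1.0^2 = 1.0 V^2
Step 2: P = C*V^2*f = 3.02e-12 F * 1.0 * 0.94e9 Hz
Step 3: P = 2.8388e-03 W
Step 4: P = 2.839 mW

2.839


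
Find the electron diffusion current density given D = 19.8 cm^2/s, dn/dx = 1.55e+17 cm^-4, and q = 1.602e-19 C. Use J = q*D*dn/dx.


Step 1: J = q * D * (dn/dx)
Step 2: J = 1.602e-19 * 19.8 * 1.55e+17
Step 3: J = 4.92e-01 A/cm^2

4.92e-01


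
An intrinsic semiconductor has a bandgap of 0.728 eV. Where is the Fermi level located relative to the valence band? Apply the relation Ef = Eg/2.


Step 1: For an intrinsic semiconductor, the Fermi level sits at midgap.
Step 2: Ef = Eg / 2 = 0.728 / 2 = 0.364 eV

0.364


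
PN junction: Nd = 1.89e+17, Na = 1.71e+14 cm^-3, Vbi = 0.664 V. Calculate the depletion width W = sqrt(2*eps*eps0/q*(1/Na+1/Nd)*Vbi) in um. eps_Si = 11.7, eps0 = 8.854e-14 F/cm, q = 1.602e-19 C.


Step 1: 1/Na + 1/Nd = 1/1.71e+14 + 1/1.89e+17 = 5.85324e-15
Step 2: 2*eps*eps0/q = 2*11.7*8.854e-14/1.602e-19 = 1.293281e+07
Step 3: W^2 = 1.293281e+07 * 5.85324e-15 * 0.664 = 5.02640e-08
Step 4: W = sqrt(5.02640e-08) = 2.242e-04 cm = 2.242 um

2.242


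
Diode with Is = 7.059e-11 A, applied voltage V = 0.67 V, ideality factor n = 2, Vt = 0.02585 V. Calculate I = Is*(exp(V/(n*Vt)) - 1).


Step 1: V/(n*Vt) = 0.67/(2*0.02585) = 12.9594
Step 2: exp(12.9594) = 4.2481e+05
Step 3: I = 7.059e-11 * (4.2481e+05 - 1) = 3.00e-05 A

3.00e-05


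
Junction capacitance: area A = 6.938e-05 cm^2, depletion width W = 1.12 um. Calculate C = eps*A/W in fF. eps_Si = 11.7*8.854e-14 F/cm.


Step 1: eps_Si = 11.7 * 8.854e-14 = 1.035918e-12 F/cm
Step 2: W in cm = 1.12 * 1e-4 = 1.12e-04 cm
Step 3: C = 1.035918e-12 * 6.938e-05 / 1.12e-04 = 6.417142e-13 F
Step 4: C = 641.71 fF

641.71


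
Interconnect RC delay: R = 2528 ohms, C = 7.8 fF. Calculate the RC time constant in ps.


Step 1: tau = R * C
Step 2: tau = 2528 * 7.8 fF = 2528 * 7.8e-15 F
Step 3: tau = 1.97184e-11 s = 19.7184 ps

19.7184


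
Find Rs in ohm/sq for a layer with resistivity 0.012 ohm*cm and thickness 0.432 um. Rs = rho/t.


Step 1: Convert thickness to cm: t = 0.432 um = 4.3200e-05 cm
Step 2: Rs = rho / t = 0.012 / 4.3200e-05
Step 3: Rs = 277.8 ohm/sq

277.8


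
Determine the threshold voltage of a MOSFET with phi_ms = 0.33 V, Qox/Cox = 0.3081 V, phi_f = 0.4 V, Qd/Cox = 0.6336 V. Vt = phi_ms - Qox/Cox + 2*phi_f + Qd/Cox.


Step 1: Vt = phi_ms - Qox/Cox + 2*phi_f + Qd/Cox
Step 2: Vt = 0.33 - 0.3081 + 2*0.4 + 0.6336
Step 3: Vt = 0.33 - 0.3081 + 0.8 + 0.6336
Step 4: Vt = 1.4555 V

1.4555


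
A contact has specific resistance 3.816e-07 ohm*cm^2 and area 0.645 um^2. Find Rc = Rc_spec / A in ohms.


Step 1: Convert area to cm^2: 0.645 um^2 = 6.4500e-09 cm^2
Step 2: Rc = Rc_spec / A = 3.816e-07 / 6.4500e-09
Step 3: Rc = 5.92e+01 ohms

5.92e+01


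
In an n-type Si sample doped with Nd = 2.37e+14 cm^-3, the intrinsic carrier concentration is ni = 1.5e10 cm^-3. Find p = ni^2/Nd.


Step 1: Since Nd >> ni, n ≈ Nd = 2.37e+14 cm^-3
Step 2: p = ni^2 / n = (1.5e10)^2 / 2.37e+14
Step 3: p = 2.25e20 / 2.37e+14 = 9.49e+05 cm^-3

9.49e+05


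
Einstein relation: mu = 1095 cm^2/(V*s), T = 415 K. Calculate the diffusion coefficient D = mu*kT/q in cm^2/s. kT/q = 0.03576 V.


Step 1: D = mu * (kT/q)
Step 2: D = 1095 * 0.03576
Step 3: D = 39.16 cm^2/s

39.16


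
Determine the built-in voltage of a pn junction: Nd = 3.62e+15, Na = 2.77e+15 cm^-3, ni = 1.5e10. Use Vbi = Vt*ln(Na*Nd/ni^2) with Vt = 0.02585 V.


Step 1: Compute Na*Nd/ni^2 = 2.77e+15 * 3.62e+15 / (1.5e10)^2 = 4.4566e+10
Step 2: ln(4.4566e+10) = 24.5202
Step 3: Vbi = 0.02585 * 24.5202 = 0.634 V

0.634


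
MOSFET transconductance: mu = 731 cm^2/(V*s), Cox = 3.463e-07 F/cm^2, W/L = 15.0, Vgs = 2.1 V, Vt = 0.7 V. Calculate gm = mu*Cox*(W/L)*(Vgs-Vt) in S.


Step 1: Vov = Vgs - Vt = 2.1 - 0.7 = 1.4 V
Step 2: gm = mu * Cox * (W/L) * Vov
Step 3: gm = 731 * 3.463e-07 * 15.0 * 1.4 = 5.32e-03 S

5.32e-03


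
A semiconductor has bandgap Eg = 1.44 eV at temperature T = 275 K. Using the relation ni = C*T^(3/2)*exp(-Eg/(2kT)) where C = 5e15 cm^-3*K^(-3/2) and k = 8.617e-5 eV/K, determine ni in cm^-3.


Step 1: Compute kT = 8.617e-5 * 275 = 0.02369675 eV
Step 2: Exponent = -Eg/(2kT) = -1.44/(2*0.02369675) = -30.38391
Step 3: T^(3/2) = 275^1.5 = 4560.36
Step 4: ni = 5e15 * 4560.36 * exp(-30.38391) = 1.45e+06 cm^-3

1.45e+06


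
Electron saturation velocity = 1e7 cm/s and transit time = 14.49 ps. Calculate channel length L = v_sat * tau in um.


Step 1: tau in seconds = 14.49 ps * 1e-12 = 1.4490e-11 s
Step 2: L = v_sat * tau = 1e7 * 1.4490e-11 = 1.4490e-04 cm
Step 3: L in um = 1.4490e-04 * 1e4 = 1.449 um

1.449


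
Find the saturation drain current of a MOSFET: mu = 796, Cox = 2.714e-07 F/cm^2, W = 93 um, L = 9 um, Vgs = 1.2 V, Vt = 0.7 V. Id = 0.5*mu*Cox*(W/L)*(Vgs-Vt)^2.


Step 1: Overdrive voltage Vov = Vgs - Vt = 1.2 - 0.7 = 0.5 V
Step 2: W/L = 93/9 = 10.3333
Step 3: Id = 0.5 * 796 * 2.714e-07 * 10.3333 * 0.5^2
Step 4: Id = 2.79e-04 A

2.79e-04


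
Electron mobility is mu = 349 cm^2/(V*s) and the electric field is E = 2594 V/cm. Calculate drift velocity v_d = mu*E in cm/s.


Step 1: v_d = mu * E
Step 2: v_d = 349 * 2594 = 905306
Step 3: v_d = 9.05e+05 cm/s

9.05e+05


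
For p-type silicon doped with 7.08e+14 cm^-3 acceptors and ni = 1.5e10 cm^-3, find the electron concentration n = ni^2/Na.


Step 1: Majority hole concentration p ≈ Na = 7.08e+14 cm^-3
Step 2: n = ni^2 / Na = (1.5e10)^2 / 7.08e+14
Step 3: n = 3.18e+05 cm^-3

3.18e+05
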